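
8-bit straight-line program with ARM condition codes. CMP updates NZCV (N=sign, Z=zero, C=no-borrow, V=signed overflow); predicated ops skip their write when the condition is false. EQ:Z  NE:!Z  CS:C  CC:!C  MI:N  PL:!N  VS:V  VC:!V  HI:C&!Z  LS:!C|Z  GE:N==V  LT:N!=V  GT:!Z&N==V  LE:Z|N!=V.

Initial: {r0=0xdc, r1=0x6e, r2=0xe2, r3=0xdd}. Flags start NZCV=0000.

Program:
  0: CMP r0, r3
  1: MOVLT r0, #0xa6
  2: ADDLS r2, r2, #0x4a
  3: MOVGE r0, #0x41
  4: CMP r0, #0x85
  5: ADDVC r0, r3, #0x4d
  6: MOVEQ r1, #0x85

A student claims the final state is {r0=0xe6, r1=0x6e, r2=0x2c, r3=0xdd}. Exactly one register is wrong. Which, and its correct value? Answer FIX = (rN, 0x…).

FIX = (r0, 0x2a)

[0] flags=1000 → (cmp)
[1] flags=1000 LT?T → r0=0xa6
[2] flags=1000 LS?T → r2=0x2c
[3] flags=1000 GE?F → skip
[4] flags=0010 → (cmp)
[5] flags=0010 VC?T → r0=0x2a
[6] flags=0010 EQ?F → skip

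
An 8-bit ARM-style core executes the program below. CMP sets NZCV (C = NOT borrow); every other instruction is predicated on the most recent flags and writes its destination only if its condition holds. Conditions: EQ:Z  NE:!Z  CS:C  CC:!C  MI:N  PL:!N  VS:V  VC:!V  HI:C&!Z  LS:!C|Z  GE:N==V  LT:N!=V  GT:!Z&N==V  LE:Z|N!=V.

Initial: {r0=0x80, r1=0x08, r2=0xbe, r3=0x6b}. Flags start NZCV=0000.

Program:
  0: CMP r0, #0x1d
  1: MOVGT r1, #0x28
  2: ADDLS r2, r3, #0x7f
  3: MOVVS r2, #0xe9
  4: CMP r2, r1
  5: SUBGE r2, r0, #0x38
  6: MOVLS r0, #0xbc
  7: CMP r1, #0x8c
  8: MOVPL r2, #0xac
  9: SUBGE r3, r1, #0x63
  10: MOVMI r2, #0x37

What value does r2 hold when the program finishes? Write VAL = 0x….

VAL = 0xac

0: ✓ CMP  NZCV=0011
1: · MOVGT
2: · ADDLS
3: ✓ MOVVS  r2←0xe9
4: ✓ CMP  NZCV=1010
5: · SUBGE
6: · MOVLS
7: ✓ CMP  NZCV=0000
8: ✓ MOVPL  r2←0xac
9: ✓ SUBGE  r3←0xa5
10: · MOVMI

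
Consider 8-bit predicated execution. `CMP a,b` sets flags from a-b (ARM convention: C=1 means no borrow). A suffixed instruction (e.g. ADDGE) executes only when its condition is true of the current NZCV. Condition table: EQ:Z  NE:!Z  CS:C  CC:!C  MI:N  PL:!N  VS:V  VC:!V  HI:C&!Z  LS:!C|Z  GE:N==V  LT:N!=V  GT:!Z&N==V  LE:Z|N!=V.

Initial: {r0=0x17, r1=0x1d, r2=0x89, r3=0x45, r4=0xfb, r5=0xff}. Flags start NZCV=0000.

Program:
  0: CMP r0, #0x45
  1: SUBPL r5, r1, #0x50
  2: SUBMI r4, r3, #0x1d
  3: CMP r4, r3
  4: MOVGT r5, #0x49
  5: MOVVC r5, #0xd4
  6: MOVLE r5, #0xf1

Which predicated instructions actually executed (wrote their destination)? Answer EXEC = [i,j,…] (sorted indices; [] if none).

EXEC = [2,5,6]

0: ✓ CMP  NZCV=1000
1: · SUBPL
2: ✓ SUBMI  r4←0x28
3: ✓ CMP  NZCV=1000
4: · MOVGT
5: ✓ MOVVC  r5←0xd4
6: ✓ MOVLE  r5←0xf1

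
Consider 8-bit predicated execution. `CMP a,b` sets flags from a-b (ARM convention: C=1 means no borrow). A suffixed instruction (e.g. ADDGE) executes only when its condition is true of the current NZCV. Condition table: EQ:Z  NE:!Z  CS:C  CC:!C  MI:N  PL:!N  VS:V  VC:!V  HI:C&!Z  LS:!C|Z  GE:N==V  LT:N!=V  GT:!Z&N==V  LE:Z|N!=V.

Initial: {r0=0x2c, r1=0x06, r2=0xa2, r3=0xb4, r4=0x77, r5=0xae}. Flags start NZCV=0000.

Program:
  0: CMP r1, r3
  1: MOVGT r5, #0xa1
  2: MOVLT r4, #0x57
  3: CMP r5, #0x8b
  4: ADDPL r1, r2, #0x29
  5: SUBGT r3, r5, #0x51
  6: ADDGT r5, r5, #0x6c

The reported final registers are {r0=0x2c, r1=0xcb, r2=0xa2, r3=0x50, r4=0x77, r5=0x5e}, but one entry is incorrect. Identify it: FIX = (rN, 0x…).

0: ✓ CMP  NZCV=0000
1: ✓ MOVGT  r5←0xa1
2: · MOVLT
3: ✓ CMP  NZCV=0010
4: ✓ ADDPL  r1←0xcb
5: ✓ SUBGT  r3←0x50
6: ✓ ADDGT  r5←0x0d

FIX = (r5, 0x0d)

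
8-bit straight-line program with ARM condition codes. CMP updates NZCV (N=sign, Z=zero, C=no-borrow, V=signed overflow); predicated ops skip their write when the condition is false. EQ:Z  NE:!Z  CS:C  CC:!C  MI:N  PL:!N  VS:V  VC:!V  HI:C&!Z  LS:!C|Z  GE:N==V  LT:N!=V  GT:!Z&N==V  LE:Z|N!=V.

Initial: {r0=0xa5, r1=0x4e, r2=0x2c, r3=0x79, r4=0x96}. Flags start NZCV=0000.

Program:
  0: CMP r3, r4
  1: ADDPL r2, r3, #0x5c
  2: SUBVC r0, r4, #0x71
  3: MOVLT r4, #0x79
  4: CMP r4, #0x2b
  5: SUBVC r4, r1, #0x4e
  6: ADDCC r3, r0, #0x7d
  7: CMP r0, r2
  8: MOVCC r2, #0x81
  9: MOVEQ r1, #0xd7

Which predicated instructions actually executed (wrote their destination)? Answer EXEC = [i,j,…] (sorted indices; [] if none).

EXEC = []

0: ✓ CMP  NZCV=1001
1: · ADDPL
2: · SUBVC
3: · MOVLT
4: ✓ CMP  NZCV=0011
5: · SUBVC
6: · ADDCC
7: ✓ CMP  NZCV=0011
8: · MOVCC
9: · MOVEQ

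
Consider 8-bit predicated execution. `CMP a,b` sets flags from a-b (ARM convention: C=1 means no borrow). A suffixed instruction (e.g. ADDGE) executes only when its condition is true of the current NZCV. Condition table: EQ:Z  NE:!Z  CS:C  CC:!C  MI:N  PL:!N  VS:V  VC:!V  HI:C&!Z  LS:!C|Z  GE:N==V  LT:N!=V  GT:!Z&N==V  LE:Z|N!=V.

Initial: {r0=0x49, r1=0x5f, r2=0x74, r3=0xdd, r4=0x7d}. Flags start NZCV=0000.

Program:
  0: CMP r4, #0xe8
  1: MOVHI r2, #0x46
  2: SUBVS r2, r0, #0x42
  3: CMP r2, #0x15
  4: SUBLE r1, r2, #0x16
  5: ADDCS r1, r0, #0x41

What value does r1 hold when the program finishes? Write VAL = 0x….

0: ✓ CMP  NZCV=1001
1: · MOVHI
2: ✓ SUBVS  r2←0x07
3: ✓ CMP  NZCV=1000
4: ✓ SUBLE  r1←0xf1
5: · ADDCS

VAL = 0xf1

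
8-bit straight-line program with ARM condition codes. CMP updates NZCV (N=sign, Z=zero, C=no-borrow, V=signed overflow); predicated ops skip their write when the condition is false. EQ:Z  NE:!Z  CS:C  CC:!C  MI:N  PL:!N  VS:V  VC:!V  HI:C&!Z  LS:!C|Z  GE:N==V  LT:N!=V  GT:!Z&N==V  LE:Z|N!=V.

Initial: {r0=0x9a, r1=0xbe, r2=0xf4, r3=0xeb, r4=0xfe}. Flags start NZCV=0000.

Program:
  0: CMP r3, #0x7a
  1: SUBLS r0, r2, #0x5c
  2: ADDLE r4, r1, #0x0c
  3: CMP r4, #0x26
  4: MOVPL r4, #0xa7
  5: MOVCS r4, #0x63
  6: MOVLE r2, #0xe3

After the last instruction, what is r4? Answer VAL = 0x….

VAL = 0x63

[0] flags=0011 → (cmp)
[1] flags=0011 LS?F → skip
[2] flags=0011 LE?T → r4=0xca
[3] flags=1010 → (cmp)
[4] flags=1010 PL?F → skip
[5] flags=1010 CS?T → r4=0x63
[6] flags=1010 LE?T → r2=0xe3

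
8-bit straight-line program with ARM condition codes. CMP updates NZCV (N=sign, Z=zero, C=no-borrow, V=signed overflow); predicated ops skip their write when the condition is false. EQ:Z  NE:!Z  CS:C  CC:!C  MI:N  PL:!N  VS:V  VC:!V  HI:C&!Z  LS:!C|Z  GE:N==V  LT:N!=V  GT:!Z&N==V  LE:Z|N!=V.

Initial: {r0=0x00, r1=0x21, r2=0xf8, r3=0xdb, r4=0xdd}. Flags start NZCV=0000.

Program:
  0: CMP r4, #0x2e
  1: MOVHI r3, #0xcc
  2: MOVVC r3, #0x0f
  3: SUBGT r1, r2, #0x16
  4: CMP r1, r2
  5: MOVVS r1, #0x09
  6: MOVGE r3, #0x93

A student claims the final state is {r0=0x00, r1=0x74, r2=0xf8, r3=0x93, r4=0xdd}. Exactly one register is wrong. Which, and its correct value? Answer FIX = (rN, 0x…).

0: ✓ CMP  NZCV=1010
1: ✓ MOVHI  r3←0xcc
2: ✓ MOVVC  r3←0x0f
3: · SUBGT
4: ✓ CMP  NZCV=0000
5: · MOVVS
6: ✓ MOVGE  r3←0x93

FIX = (r1, 0x21)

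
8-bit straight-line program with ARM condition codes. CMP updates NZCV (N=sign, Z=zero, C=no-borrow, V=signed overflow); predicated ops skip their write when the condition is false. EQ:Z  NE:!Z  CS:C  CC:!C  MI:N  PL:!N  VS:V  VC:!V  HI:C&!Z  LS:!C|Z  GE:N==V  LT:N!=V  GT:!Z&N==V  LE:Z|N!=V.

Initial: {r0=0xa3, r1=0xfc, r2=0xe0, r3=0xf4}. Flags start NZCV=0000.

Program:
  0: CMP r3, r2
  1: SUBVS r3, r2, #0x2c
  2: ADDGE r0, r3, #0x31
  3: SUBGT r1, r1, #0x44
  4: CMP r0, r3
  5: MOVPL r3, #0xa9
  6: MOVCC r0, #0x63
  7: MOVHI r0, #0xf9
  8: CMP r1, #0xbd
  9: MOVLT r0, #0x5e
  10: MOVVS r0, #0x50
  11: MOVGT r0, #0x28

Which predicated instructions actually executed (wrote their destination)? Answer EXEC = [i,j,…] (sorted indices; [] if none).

EXEC = [2,3,5,6,9]

0: ✓ CMP  NZCV=0010
1: · SUBVS
2: ✓ ADDGE  r0←0x25
3: ✓ SUBGT  r1←0xb8
4: ✓ CMP  NZCV=0000
5: ✓ MOVPL  r3←0xa9
6: ✓ MOVCC  r0←0x63
7: · MOVHI
8: ✓ CMP  NZCV=1000
9: ✓ MOVLT  r0←0x5e
10: · MOVVS
11: · MOVGT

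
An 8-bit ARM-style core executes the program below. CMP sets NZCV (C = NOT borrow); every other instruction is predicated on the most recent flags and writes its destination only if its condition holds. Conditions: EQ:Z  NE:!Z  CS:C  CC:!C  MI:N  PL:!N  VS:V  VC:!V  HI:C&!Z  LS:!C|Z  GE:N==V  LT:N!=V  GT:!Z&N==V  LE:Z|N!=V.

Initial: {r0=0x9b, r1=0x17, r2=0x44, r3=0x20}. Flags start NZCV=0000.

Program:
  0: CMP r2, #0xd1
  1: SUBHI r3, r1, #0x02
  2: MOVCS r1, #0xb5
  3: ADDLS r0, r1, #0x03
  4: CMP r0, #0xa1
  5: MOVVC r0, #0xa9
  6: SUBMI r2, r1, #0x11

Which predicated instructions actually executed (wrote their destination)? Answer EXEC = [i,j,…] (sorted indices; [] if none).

0: ✓ CMP  NZCV=0000
1: · SUBHI
2: · MOVCS
3: ✓ ADDLS  r0←0x1a
4: ✓ CMP  NZCV=0000
5: ✓ MOVVC  r0←0xa9
6: · SUBMI

EXEC = [3,5]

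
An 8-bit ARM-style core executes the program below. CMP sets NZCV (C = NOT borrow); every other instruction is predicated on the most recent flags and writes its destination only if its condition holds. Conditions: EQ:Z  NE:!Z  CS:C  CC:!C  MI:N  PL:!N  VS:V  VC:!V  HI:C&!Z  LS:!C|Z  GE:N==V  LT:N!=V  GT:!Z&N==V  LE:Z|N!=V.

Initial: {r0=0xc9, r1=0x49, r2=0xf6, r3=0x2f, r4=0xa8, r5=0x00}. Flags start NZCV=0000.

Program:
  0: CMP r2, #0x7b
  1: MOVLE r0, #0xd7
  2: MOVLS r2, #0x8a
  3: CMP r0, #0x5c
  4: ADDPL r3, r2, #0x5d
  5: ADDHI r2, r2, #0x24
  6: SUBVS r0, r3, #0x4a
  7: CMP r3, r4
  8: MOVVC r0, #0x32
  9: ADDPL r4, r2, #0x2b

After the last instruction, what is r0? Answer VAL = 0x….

VAL = 0x09

[0] flags=0011 → (cmp)
[1] flags=0011 LE?T → r0=0xd7
[2] flags=0011 LS?F → skip
[3] flags=0011 → (cmp)
[4] flags=0011 PL?T → r3=0x53
[5] flags=0011 HI?T → r2=0x1a
[6] flags=0011 VS?T → r0=0x09
[7] flags=1001 → (cmp)
[8] flags=1001 VC?F → skip
[9] flags=1001 PL?F → skip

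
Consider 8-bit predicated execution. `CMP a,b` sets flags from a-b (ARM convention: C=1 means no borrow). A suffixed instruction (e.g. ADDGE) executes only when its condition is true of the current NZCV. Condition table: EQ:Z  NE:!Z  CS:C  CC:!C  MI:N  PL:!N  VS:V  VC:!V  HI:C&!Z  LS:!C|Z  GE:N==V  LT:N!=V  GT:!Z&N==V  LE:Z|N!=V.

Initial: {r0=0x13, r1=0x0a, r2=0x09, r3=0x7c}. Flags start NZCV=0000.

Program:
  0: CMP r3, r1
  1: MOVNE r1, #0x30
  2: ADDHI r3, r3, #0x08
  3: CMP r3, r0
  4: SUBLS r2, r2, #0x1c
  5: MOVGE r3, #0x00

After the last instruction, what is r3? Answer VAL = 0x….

VAL = 0x84

0: ✓ CMP  NZCV=0010
1: ✓ MOVNE  r1←0x30
2: ✓ ADDHI  r3←0x84
3: ✓ CMP  NZCV=0011
4: · SUBLS
5: · MOVGE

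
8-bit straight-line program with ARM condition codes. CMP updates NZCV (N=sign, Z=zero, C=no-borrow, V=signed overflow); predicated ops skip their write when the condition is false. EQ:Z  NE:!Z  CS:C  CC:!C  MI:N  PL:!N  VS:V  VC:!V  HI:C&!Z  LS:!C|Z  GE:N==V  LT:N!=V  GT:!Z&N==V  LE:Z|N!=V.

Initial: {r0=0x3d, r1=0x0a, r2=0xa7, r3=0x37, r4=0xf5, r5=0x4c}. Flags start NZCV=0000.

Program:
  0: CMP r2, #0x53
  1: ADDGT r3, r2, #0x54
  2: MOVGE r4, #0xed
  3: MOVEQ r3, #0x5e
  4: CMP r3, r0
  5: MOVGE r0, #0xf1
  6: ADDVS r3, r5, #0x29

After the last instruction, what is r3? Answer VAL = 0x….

VAL = 0x37

[0] flags=0011 → (cmp)
[1] flags=0011 GT?F → skip
[2] flags=0011 GE?F → skip
[3] flags=0011 EQ?F → skip
[4] flags=1000 → (cmp)
[5] flags=1000 GE?F → skip
[6] flags=1000 VS?F → skip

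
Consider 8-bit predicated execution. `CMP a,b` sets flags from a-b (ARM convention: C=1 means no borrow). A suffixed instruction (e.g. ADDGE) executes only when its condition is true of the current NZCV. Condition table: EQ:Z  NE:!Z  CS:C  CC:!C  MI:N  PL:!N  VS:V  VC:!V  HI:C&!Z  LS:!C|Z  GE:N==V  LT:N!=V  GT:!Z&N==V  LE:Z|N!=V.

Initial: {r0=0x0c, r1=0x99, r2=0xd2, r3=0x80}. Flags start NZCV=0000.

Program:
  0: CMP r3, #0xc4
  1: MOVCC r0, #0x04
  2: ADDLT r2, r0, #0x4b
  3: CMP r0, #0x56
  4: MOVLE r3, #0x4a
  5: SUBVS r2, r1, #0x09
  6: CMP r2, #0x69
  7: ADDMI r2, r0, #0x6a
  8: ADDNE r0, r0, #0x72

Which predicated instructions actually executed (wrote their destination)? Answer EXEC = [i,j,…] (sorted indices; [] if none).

EXEC = [1,2,4,7,8]

[0] flags=1000 → (cmp)
[1] flags=1000 CC?T → r0=0x04
[2] flags=1000 LT?T → r2=0x4f
[3] flags=1000 → (cmp)
[4] flags=1000 LE?T → r3=0x4a
[5] flags=1000 VS?F → skip
[6] flags=1000 → (cmp)
[7] flags=1000 MI?T → r2=0x6e
[8] flags=1000 NE?T → r0=0x76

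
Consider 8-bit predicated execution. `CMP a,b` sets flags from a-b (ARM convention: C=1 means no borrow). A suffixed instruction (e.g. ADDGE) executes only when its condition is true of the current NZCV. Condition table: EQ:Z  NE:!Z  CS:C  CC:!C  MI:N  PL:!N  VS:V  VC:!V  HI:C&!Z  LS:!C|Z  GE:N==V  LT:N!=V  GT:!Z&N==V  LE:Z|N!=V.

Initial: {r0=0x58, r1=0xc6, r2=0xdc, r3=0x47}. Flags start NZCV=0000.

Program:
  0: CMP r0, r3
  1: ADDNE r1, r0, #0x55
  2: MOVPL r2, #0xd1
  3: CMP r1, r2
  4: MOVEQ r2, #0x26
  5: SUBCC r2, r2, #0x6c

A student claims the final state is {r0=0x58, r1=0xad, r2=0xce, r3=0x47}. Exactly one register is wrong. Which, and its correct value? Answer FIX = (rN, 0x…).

0: ✓ CMP  NZCV=0010
1: ✓ ADDNE  r1←0xad
2: ✓ MOVPL  r2←0xd1
3: ✓ CMP  NZCV=1000
4: · MOVEQ
5: ✓ SUBCC  r2←0x65

FIX = (r2, 0x65)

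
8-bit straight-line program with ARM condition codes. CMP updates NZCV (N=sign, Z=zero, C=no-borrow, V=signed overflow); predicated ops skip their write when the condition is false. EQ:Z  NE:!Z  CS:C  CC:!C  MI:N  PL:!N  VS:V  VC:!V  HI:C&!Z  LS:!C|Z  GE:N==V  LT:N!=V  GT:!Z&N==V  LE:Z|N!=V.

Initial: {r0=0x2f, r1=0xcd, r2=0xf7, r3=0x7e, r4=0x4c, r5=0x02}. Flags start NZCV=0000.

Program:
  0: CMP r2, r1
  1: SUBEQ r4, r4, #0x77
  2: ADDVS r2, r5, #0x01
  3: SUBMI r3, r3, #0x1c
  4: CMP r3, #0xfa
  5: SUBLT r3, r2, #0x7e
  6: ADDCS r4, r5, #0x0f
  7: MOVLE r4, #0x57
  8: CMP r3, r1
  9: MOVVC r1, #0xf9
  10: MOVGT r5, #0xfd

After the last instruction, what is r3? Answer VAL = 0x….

VAL = 0x7e

[0] flags=0010 → (cmp)
[1] flags=0010 EQ?F → skip
[2] flags=0010 VS?F → skip
[3] flags=0010 MI?F → skip
[4] flags=1001 → (cmp)
[5] flags=1001 LT?F → skip
[6] flags=1001 CS?F → skip
[7] flags=1001 LE?F → skip
[8] flags=1001 → (cmp)
[9] flags=1001 VC?F → skip
[10] flags=1001 GT?T → r5=0xfd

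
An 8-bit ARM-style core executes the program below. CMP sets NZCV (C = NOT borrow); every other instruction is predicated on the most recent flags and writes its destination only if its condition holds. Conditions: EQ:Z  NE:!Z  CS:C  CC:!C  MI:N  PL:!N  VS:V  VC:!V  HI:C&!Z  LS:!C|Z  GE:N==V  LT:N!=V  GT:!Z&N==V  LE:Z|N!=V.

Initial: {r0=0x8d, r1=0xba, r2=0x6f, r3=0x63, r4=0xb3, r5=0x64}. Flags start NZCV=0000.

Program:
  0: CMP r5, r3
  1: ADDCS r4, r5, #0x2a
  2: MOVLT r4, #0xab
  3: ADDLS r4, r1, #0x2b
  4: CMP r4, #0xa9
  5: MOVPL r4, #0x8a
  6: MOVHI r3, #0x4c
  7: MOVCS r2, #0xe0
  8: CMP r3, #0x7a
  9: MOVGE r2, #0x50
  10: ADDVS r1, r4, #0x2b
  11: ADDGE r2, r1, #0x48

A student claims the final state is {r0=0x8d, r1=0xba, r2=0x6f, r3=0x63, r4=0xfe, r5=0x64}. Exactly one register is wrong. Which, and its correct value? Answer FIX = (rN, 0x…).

FIX = (r4, 0x8e)

0: ✓ CMP  NZCV=0010
1: ✓ ADDCS  r4←0x8e
2: · MOVLT
3: · ADDLS
4: ✓ CMP  NZCV=1000
5: · MOVPL
6: · MOVHI
7: · MOVCS
8: ✓ CMP  NZCV=1000
9: · MOVGE
10: · ADDVS
11: · ADDGE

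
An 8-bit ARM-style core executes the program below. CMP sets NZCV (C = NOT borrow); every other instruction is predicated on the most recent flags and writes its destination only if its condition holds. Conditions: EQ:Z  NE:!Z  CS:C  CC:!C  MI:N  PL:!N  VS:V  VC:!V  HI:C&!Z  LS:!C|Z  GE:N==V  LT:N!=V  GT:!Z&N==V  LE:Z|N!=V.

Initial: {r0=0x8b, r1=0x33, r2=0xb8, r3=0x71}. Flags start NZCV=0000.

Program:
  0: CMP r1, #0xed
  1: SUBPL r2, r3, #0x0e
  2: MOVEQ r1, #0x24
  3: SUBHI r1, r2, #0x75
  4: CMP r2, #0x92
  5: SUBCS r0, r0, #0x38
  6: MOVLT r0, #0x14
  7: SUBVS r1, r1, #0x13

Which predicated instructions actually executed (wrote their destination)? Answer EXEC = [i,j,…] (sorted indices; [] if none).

EXEC = [1,7]

0: ✓ CMP  NZCV=0000
1: ✓ SUBPL  r2←0x63
2: · MOVEQ
3: · SUBHI
4: ✓ CMP  NZCV=1001
5: · SUBCS
6: · MOVLT
7: ✓ SUBVS  r1←0x20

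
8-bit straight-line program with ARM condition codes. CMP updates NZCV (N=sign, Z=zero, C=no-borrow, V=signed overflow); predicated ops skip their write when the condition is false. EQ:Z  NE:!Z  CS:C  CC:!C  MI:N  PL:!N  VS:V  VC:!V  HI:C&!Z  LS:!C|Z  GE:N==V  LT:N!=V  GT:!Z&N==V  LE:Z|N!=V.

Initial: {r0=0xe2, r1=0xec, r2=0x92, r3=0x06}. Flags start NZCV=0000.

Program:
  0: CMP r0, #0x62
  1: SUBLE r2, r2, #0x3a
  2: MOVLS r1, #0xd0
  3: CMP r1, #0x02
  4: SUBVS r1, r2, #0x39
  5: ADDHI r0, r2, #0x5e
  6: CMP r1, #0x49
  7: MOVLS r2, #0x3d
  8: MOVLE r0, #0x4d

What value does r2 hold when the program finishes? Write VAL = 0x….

VAL = 0x58

[0] flags=1010 → (cmp)
[1] flags=1010 LE?T → r2=0x58
[2] flags=1010 LS?F → skip
[3] flags=1010 → (cmp)
[4] flags=1010 VS?F → skip
[5] flags=1010 HI?T → r0=0xb6
[6] flags=1010 → (cmp)
[7] flags=1010 LS?F → skip
[8] flags=1010 LE?T → r0=0x4d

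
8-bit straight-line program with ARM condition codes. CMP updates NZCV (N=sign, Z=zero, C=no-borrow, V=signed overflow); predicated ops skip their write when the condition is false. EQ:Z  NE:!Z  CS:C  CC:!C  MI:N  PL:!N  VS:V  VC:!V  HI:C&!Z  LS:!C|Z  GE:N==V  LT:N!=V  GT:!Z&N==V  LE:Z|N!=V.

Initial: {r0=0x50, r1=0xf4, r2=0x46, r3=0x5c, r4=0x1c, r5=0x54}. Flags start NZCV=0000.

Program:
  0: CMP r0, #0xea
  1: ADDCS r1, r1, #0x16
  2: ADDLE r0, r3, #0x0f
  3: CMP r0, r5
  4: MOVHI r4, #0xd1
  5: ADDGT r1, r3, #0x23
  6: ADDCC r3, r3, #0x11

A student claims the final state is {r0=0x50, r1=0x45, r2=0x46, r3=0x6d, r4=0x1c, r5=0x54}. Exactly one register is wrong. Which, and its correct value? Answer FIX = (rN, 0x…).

FIX = (r1, 0xf4)

[0] flags=0000 → (cmp)
[1] flags=0000 CS?F → skip
[2] flags=0000 LE?F → skip
[3] flags=1000 → (cmp)
[4] flags=1000 HI?F → skip
[5] flags=1000 GT?F → skip
[6] flags=1000 CC?T → r3=0x6d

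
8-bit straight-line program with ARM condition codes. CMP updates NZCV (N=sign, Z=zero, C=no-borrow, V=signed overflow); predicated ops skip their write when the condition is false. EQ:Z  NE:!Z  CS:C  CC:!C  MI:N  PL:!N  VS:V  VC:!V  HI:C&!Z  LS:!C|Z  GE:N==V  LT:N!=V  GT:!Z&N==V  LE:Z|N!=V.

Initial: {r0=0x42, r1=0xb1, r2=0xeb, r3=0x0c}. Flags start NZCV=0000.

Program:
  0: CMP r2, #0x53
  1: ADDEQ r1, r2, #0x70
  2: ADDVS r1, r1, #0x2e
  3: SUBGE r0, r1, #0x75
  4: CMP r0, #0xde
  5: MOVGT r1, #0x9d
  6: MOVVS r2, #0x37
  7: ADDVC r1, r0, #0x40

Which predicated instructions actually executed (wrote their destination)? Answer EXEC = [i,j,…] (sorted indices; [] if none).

EXEC = [5,7]

[0] flags=1010 → (cmp)
[1] flags=1010 EQ?F → skip
[2] flags=1010 VS?F → skip
[3] flags=1010 GE?F → skip
[4] flags=0000 → (cmp)
[5] flags=0000 GT?T → r1=0x9d
[6] flags=0000 VS?F → skip
[7] flags=0000 VC?T → r1=0x82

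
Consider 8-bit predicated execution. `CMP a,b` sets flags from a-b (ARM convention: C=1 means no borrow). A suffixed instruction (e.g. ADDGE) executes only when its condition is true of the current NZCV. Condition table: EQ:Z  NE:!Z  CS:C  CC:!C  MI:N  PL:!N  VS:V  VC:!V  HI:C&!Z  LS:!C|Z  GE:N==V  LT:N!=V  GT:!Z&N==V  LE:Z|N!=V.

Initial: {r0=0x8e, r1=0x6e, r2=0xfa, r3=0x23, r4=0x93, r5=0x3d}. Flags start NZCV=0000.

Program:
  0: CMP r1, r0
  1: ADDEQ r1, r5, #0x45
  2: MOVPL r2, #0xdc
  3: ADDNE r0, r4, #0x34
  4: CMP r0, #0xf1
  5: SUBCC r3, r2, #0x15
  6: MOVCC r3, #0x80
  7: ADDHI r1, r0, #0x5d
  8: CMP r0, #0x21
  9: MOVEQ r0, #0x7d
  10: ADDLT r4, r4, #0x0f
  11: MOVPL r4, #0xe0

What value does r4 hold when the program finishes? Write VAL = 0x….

0: ✓ CMP  NZCV=1001
1: · ADDEQ
2: · MOVPL
3: ✓ ADDNE  r0←0xc7
4: ✓ CMP  NZCV=1000
5: ✓ SUBCC  r3←0xe5
6: ✓ MOVCC  r3←0x80
7: · ADDHI
8: ✓ CMP  NZCV=1010
9: · MOVEQ
10: ✓ ADDLT  r4←0xa2
11: · MOVPL

VAL = 0xa2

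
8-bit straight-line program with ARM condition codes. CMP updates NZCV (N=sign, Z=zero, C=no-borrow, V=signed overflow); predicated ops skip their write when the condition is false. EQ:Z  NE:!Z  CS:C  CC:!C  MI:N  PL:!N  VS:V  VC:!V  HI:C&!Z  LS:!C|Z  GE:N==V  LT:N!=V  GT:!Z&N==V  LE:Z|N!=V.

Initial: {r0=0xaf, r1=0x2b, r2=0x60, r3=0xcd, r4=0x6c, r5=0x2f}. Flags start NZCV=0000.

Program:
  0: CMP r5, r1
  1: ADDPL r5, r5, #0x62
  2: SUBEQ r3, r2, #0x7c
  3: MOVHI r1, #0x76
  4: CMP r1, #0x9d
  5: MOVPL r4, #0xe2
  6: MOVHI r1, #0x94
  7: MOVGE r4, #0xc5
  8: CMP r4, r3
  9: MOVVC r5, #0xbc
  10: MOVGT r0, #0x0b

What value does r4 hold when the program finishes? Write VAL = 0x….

VAL = 0xc5

0: ✓ CMP  NZCV=0010
1: ✓ ADDPL  r5←0x91
2: · SUBEQ
3: ✓ MOVHI  r1←0x76
4: ✓ CMP  NZCV=1001
5: · MOVPL
6: · MOVHI
7: ✓ MOVGE  r4←0xc5
8: ✓ CMP  NZCV=1000
9: ✓ MOVVC  r5←0xbc
10: · MOVGT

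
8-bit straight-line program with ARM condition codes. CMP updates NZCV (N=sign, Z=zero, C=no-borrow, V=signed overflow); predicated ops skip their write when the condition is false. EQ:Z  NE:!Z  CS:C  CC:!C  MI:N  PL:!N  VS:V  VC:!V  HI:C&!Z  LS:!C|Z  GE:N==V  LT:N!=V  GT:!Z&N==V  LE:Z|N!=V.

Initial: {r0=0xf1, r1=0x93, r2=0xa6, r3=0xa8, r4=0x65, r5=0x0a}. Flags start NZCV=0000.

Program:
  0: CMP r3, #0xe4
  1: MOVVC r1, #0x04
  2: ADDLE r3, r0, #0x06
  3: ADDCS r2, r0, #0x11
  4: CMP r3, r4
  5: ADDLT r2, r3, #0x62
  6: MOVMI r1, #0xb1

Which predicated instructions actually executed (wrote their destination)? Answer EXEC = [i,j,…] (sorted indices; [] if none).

EXEC = [1,2,5,6]

[0] flags=1000 → (cmp)
[1] flags=1000 VC?T → r1=0x04
[2] flags=1000 LE?T → r3=0xf7
[3] flags=1000 CS?F → skip
[4] flags=1010 → (cmp)
[5] flags=1010 LT?T → r2=0x59
[6] flags=1010 MI?T → r1=0xb1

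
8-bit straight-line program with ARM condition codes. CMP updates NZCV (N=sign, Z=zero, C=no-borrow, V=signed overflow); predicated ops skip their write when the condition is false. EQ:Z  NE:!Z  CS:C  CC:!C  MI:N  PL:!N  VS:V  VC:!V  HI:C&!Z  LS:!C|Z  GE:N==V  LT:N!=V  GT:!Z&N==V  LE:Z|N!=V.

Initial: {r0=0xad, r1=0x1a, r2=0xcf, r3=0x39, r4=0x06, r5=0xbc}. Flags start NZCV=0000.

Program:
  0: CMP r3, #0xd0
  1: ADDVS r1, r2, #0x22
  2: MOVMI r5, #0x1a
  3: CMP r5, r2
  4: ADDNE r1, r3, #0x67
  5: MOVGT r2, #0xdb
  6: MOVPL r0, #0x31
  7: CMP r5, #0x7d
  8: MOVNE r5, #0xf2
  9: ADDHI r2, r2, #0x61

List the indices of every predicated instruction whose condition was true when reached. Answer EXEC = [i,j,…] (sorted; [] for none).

EXEC = [4,8,9]

0: ✓ CMP  NZCV=0000
1: · ADDVS
2: · MOVMI
3: ✓ CMP  NZCV=1000
4: ✓ ADDNE  r1←0xa0
5: · MOVGT
6: · MOVPL
7: ✓ CMP  NZCV=0011
8: ✓ MOVNE  r5←0xf2
9: ✓ ADDHI  r2←0x30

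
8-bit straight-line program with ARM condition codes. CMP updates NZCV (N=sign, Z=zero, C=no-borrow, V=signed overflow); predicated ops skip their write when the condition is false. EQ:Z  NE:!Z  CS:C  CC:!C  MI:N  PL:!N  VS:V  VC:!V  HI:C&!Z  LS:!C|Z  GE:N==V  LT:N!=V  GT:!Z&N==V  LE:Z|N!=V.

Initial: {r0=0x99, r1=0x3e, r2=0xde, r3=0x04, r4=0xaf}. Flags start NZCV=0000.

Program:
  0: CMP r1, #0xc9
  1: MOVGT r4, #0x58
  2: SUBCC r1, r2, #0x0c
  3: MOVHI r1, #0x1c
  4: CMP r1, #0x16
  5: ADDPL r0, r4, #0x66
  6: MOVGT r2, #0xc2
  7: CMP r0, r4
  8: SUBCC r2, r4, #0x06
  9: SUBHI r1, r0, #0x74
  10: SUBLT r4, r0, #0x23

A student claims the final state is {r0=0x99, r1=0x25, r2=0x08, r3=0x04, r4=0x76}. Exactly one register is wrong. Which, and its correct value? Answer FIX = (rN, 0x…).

FIX = (r2, 0xde)

0: ✓ CMP  NZCV=0000
1: ✓ MOVGT  r4←0x58
2: ✓ SUBCC  r1←0xd2
3: · MOVHI
4: ✓ CMP  NZCV=1010
5: · ADDPL
6: · MOVGT
7: ✓ CMP  NZCV=0011
8: · SUBCC
9: ✓ SUBHI  r1←0x25
10: ✓ SUBLT  r4←0x76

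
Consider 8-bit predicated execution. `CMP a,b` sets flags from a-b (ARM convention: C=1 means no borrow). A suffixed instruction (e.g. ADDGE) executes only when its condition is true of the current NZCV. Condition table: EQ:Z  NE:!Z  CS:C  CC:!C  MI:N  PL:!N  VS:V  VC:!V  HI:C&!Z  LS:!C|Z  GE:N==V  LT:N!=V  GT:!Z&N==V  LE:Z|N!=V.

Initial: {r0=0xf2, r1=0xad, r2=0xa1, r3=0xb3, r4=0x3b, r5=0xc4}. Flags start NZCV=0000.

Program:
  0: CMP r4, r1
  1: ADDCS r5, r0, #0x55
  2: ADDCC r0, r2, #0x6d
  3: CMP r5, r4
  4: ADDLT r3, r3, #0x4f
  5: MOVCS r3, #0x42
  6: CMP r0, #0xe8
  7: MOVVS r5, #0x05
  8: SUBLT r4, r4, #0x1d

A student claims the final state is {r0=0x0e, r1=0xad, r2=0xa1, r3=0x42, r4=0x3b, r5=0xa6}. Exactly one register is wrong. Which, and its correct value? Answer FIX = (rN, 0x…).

FIX = (r5, 0xc4)

0: ✓ CMP  NZCV=1001
1: · ADDCS
2: ✓ ADDCC  r0←0x0e
3: ✓ CMP  NZCV=1010
4: ✓ ADDLT  r3←0x02
5: ✓ MOVCS  r3←0x42
6: ✓ CMP  NZCV=0000
7: · MOVVS
8: · SUBLT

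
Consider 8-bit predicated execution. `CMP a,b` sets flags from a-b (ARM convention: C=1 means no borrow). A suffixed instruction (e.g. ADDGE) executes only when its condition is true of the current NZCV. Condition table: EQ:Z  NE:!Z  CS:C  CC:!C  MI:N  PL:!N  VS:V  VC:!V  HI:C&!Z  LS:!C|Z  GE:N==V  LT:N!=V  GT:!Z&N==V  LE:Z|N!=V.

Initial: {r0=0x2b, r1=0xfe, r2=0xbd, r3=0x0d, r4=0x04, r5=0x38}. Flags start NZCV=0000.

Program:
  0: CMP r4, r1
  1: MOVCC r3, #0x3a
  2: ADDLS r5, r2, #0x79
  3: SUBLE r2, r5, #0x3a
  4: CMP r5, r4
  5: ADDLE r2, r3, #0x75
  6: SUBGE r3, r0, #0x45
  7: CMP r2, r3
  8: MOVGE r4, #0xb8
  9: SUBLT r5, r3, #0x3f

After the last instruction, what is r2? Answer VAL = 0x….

VAL = 0xbd

[0] flags=0000 → (cmp)
[1] flags=0000 CC?T → r3=0x3a
[2] flags=0000 LS?T → r5=0x36
[3] flags=0000 LE?F → skip
[4] flags=0010 → (cmp)
[5] flags=0010 LE?F → skip
[6] flags=0010 GE?T → r3=0xe6
[7] flags=1000 → (cmp)
[8] flags=1000 GE?F → skip
[9] flags=1000 LT?T → r5=0xa7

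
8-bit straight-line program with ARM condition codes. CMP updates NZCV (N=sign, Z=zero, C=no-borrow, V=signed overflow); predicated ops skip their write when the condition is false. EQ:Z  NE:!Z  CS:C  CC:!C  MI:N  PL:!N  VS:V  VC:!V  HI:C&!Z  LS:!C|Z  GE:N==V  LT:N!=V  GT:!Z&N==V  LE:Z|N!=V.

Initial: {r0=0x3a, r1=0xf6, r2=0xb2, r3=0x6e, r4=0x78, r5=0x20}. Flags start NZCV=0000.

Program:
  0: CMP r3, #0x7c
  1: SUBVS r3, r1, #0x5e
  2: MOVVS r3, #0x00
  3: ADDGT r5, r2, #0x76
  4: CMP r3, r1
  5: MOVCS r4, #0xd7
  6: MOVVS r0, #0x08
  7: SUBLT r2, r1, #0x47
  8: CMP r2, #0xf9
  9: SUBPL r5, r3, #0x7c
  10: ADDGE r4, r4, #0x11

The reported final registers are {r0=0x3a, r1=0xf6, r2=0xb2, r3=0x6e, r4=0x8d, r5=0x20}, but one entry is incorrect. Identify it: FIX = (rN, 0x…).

FIX = (r4, 0x78)

[0] flags=1000 → (cmp)
[1] flags=1000 VS?F → skip
[2] flags=1000 VS?F → skip
[3] flags=1000 GT?F → skip
[4] flags=0000 → (cmp)
[5] flags=0000 CS?F → skip
[6] flags=0000 VS?F → skip
[7] flags=0000 LT?F → skip
[8] flags=1000 → (cmp)
[9] flags=1000 PL?F → skip
[10] flags=1000 GE?F → skip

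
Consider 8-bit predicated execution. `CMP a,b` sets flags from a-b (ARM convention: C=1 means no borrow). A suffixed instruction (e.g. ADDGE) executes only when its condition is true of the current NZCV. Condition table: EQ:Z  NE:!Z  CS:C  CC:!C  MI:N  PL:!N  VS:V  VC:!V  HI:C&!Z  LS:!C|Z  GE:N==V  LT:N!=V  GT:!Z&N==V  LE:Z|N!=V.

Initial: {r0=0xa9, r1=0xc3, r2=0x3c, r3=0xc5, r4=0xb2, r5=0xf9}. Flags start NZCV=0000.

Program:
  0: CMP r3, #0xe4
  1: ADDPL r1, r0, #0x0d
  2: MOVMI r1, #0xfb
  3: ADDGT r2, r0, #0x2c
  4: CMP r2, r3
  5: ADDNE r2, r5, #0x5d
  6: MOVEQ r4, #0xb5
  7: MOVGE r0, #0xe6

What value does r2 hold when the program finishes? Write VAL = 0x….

VAL = 0x56

0: ✓ CMP  NZCV=1000
1: · ADDPL
2: ✓ MOVMI  r1←0xfb
3: · ADDGT
4: ✓ CMP  NZCV=0000
5: ✓ ADDNE  r2←0x56
6: · MOVEQ
7: ✓ MOVGE  r0←0xe6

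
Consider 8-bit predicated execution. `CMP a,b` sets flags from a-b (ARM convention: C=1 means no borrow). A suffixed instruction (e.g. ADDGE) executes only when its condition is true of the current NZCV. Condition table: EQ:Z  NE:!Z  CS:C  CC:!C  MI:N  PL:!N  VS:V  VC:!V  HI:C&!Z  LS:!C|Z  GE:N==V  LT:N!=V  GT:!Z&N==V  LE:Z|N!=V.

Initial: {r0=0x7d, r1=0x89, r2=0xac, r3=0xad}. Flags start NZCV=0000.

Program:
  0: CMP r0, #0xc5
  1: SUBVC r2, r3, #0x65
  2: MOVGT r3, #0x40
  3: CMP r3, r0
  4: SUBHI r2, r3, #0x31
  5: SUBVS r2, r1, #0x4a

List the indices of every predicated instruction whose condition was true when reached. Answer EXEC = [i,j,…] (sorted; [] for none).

0: ✓ CMP  NZCV=1001
1: · SUBVC
2: ✓ MOVGT  r3←0x40
3: ✓ CMP  NZCV=1000
4: · SUBHI
5: · SUBVS

EXEC = [2]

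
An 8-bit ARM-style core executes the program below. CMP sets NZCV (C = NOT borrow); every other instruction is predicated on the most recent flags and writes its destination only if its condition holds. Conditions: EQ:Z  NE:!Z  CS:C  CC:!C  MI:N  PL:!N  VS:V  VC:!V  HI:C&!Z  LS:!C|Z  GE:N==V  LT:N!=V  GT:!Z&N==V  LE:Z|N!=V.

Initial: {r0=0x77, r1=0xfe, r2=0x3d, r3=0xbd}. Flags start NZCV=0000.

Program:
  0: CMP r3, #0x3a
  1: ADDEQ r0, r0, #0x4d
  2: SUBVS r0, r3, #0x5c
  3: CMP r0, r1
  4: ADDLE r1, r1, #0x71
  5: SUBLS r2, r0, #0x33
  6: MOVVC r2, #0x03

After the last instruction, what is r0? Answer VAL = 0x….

VAL = 0x77

0: ✓ CMP  NZCV=1010
1: · ADDEQ
2: · SUBVS
3: ✓ CMP  NZCV=0000
4: · ADDLE
5: ✓ SUBLS  r2←0x44
6: ✓ MOVVC  r2←0x03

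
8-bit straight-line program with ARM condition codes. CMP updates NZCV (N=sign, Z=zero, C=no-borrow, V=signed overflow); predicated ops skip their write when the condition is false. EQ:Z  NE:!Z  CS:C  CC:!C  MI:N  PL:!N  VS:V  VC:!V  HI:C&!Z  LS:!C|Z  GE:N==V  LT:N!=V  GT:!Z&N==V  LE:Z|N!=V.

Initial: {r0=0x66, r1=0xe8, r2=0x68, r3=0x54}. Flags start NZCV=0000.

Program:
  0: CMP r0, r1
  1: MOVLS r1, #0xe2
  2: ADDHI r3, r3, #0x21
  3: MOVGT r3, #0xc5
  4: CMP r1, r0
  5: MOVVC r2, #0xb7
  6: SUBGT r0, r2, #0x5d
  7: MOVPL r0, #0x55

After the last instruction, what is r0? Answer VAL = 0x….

[0] flags=0000 → (cmp)
[1] flags=0000 LS?T → r1=0xe2
[2] flags=0000 HI?F → skip
[3] flags=0000 GT?T → r3=0xc5
[4] flags=0011 → (cmp)
[5] flags=0011 VC?F → skip
[6] flags=0011 GT?F → skip
[7] flags=0011 PL?T → r0=0x55

VAL = 0x55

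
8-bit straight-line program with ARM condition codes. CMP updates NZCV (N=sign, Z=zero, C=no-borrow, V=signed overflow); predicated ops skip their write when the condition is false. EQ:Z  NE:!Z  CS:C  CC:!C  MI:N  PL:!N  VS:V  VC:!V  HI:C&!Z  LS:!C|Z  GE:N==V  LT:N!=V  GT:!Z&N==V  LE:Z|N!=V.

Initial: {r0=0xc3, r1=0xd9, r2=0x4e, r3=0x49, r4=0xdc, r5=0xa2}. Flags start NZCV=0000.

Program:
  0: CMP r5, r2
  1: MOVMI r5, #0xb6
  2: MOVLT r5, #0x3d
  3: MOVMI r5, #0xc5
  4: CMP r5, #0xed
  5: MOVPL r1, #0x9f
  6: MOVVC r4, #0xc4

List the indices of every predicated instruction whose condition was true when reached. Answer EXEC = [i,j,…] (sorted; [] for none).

EXEC = [2,5,6]

[0] flags=0011 → (cmp)
[1] flags=0011 MI?F → skip
[2] flags=0011 LT?T → r5=0x3d
[3] flags=0011 MI?F → skip
[4] flags=0000 → (cmp)
[5] flags=0000 PL?T → r1=0x9f
[6] flags=0000 VC?T → r4=0xc4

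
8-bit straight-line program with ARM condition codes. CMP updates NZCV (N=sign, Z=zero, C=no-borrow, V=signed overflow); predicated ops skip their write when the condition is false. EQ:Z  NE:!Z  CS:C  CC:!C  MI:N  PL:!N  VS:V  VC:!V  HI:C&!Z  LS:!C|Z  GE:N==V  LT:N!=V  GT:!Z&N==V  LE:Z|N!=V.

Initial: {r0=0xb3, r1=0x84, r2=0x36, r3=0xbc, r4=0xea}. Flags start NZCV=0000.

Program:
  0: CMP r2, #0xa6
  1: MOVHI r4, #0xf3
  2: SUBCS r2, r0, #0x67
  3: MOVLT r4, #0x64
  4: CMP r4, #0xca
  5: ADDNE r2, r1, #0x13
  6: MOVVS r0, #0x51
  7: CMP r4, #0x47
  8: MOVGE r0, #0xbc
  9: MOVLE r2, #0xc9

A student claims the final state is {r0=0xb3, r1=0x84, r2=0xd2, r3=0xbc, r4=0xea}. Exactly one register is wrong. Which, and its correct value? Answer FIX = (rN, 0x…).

FIX = (r2, 0xc9)

0: ✓ CMP  NZCV=1001
1: · MOVHI
2: · SUBCS
3: · MOVLT
4: ✓ CMP  NZCV=0010
5: ✓ ADDNE  r2←0x97
6: · MOVVS
7: ✓ CMP  NZCV=1010
8: · MOVGE
9: ✓ MOVLE  r2←0xc9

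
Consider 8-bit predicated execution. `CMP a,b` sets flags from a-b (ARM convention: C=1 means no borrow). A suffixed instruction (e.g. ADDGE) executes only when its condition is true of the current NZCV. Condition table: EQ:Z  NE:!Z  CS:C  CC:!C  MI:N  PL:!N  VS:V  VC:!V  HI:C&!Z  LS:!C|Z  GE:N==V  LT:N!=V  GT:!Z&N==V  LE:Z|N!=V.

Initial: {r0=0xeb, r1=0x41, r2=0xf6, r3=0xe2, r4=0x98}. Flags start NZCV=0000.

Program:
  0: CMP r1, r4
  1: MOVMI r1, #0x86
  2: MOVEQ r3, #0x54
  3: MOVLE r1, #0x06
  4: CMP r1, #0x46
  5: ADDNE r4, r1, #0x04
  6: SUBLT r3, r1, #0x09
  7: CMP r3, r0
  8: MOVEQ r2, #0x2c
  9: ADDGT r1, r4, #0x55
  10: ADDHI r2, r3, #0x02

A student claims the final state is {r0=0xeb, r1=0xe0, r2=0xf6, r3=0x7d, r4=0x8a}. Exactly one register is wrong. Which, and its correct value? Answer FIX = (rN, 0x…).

0: ✓ CMP  NZCV=1001
1: ✓ MOVMI  r1←0x86
2: · MOVEQ
3: · MOVLE
4: ✓ CMP  NZCV=0011
5: ✓ ADDNE  r4←0x8a
6: ✓ SUBLT  r3←0x7d
7: ✓ CMP  NZCV=1001
8: · MOVEQ
9: ✓ ADDGT  r1←0xdf
10: · ADDHI

FIX = (r1, 0xdf)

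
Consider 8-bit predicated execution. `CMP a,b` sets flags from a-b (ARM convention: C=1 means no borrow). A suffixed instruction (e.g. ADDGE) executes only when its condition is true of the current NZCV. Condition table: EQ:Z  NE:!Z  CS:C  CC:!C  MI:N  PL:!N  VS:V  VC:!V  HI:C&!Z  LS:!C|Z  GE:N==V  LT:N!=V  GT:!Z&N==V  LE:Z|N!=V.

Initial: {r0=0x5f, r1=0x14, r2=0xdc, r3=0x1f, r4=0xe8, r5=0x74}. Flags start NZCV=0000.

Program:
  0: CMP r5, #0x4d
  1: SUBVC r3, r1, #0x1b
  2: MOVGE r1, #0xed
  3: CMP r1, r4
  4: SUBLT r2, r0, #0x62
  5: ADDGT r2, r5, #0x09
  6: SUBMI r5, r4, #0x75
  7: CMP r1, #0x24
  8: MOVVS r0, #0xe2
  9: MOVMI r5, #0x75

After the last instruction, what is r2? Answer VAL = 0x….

0: ✓ CMP  NZCV=0010
1: ✓ SUBVC  r3←0xf9
2: ✓ MOVGE  r1←0xed
3: ✓ CMP  NZCV=0010
4: · SUBLT
5: ✓ ADDGT  r2←0x7d
6: · SUBMI
7: ✓ CMP  NZCV=1010
8: · MOVVS
9: ✓ MOVMI  r5←0x75

VAL = 0x7d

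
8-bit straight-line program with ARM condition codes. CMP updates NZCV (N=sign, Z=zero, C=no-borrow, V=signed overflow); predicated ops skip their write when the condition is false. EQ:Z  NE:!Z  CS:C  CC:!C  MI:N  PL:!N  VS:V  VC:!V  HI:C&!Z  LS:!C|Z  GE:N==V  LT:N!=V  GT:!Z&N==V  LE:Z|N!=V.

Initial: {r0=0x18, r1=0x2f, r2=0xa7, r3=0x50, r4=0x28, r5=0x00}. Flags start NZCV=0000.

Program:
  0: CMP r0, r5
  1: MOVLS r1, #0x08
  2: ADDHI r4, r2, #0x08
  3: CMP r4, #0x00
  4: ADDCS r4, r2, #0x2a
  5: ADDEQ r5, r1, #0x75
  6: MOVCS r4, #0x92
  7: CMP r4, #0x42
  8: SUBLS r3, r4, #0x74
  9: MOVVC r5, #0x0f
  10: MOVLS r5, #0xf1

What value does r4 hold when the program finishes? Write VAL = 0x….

[0] flags=0010 → (cmp)
[1] flags=0010 LS?F → skip
[2] flags=0010 HI?T → r4=0xaf
[3] flags=1010 → (cmp)
[4] flags=1010 CS?T → r4=0xd1
[5] flags=1010 EQ?F → skip
[6] flags=1010 CS?T → r4=0x92
[7] flags=0011 → (cmp)
[8] flags=0011 LS?F → skip
[9] flags=0011 VC?F → skip
[10] flags=0011 LS?F → skip

VAL = 0x92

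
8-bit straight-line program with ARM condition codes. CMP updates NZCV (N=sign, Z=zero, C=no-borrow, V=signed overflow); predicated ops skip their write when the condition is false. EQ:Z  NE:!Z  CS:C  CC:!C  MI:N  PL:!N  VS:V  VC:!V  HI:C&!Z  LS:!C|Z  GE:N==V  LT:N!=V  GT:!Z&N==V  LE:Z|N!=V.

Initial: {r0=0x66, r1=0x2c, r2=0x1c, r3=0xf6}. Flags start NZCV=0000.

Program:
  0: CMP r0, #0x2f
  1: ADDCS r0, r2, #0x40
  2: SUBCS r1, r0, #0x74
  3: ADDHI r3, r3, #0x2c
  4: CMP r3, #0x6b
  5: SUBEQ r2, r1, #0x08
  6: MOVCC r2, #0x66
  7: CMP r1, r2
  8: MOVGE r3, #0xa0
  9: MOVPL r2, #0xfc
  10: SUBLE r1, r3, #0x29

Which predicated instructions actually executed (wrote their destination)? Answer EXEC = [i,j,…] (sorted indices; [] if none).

EXEC = [1,2,3,6,10]

[0] flags=0010 → (cmp)
[1] flags=0010 CS?T → r0=0x5c
[2] flags=0010 CS?T → r1=0xe8
[3] flags=0010 HI?T → r3=0x22
[4] flags=1000 → (cmp)
[5] flags=1000 EQ?F → skip
[6] flags=1000 CC?T → r2=0x66
[7] flags=1010 → (cmp)
[8] flags=1010 GE?F → skip
[9] flags=1010 PL?F → skip
[10] flags=1010 LE?T → r1=0xf9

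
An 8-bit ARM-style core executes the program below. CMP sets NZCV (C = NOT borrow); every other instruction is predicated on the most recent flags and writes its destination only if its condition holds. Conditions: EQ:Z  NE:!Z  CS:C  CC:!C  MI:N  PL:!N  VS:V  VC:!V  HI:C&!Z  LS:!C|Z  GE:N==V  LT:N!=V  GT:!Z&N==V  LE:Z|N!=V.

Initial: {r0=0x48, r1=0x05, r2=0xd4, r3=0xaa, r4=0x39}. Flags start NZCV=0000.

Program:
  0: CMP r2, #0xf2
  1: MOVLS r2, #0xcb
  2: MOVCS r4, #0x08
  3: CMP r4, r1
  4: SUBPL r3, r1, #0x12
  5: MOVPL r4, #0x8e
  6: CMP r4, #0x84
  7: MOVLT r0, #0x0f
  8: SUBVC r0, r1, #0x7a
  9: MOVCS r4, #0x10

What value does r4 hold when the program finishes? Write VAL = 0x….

VAL = 0x10

[0] flags=1000 → (cmp)
[1] flags=1000 LS?T → r2=0xcb
[2] flags=1000 CS?F → skip
[3] flags=0010 → (cmp)
[4] flags=0010 PL?T → r3=0xf3
[5] flags=0010 PL?T → r4=0x8e
[6] flags=0010 → (cmp)
[7] flags=0010 LT?F → skip
[8] flags=0010 VC?T → r0=0x8b
[9] flags=0010 CS?T → r4=0x10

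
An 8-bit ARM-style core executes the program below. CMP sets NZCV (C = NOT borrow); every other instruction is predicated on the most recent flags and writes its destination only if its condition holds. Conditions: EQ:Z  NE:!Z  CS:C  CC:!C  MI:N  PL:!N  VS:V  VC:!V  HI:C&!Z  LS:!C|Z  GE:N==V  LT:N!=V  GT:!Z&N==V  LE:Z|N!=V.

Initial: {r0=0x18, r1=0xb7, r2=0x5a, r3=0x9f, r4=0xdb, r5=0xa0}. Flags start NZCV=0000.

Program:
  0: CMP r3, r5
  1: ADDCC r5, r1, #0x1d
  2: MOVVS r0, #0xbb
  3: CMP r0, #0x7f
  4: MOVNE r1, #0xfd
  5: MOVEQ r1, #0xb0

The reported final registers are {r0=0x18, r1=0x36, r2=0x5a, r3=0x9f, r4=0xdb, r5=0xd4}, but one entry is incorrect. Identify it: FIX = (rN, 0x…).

[0] flags=1000 → (cmp)
[1] flags=1000 CC?T → r5=0xd4
[2] flags=1000 VS?F → skip
[3] flags=1000 → (cmp)
[4] flags=1000 NE?T → r1=0xfd
[5] flags=1000 EQ?F → skip

FIX = (r1, 0xfd)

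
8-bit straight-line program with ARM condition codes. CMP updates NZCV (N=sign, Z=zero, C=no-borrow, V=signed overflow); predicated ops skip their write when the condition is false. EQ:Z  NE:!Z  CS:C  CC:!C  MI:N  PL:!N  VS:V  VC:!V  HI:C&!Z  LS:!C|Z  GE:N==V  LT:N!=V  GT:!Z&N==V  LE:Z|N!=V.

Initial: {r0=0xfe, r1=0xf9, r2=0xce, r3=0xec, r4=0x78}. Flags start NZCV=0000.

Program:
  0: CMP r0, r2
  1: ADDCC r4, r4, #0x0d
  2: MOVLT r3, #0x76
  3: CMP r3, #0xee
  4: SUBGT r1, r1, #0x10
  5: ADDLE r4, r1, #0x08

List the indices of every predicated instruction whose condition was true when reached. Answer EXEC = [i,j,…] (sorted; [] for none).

EXEC = [5]

0: ✓ CMP  NZCV=0010
1: · ADDCC
2: · MOVLT
3: ✓ CMP  NZCV=1000
4: · SUBGT
5: ✓ ADDLE  r4←0x01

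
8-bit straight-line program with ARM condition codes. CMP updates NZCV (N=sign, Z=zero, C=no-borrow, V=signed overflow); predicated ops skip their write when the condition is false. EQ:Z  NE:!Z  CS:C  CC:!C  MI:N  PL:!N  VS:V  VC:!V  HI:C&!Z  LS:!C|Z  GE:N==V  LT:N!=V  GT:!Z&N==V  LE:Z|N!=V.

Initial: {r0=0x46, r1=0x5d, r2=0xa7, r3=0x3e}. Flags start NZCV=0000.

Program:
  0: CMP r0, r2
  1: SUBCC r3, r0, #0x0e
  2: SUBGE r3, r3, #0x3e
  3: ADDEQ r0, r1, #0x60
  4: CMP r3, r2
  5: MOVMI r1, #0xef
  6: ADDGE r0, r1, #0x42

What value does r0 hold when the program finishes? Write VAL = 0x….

VAL = 0x9f

0: ✓ CMP  NZCV=1001
1: ✓ SUBCC  r3←0x38
2: ✓ SUBGE  r3←0xfa
3: · ADDEQ
4: ✓ CMP  NZCV=0010
5: · MOVMI
6: ✓ ADDGE  r0←0x9f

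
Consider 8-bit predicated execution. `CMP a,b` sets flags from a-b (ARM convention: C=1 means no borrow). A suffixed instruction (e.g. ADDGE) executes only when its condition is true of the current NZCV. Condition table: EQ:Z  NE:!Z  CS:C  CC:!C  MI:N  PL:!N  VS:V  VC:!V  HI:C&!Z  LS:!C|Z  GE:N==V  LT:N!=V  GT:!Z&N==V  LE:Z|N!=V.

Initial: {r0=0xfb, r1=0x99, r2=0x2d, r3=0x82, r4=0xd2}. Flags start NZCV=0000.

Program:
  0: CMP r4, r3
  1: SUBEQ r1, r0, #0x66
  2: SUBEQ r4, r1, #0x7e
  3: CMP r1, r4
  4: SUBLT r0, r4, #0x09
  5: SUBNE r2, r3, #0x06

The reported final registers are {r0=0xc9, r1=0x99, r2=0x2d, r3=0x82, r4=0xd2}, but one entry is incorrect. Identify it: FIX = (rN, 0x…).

[0] flags=0010 → (cmp)
[1] flags=0010 EQ?F → skip
[2] flags=0010 EQ?F → skip
[3] flags=1000 → (cmp)
[4] flags=1000 LT?T → r0=0xc9
[5] flags=1000 NE?T → r2=0x7c

FIX = (r2, 0x7c)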